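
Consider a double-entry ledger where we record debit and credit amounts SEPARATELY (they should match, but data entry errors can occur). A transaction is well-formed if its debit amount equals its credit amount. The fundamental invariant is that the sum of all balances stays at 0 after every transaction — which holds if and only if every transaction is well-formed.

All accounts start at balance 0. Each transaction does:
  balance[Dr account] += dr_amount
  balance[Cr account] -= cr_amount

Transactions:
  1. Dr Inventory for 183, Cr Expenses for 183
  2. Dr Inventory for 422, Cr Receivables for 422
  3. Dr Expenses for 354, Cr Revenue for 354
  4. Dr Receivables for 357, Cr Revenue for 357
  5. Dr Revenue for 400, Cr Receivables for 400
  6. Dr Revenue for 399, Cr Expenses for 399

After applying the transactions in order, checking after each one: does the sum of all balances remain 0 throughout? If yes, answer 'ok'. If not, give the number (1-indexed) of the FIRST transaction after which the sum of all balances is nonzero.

After txn 1: dr=183 cr=183 sum_balances=0
After txn 2: dr=422 cr=422 sum_balances=0
After txn 3: dr=354 cr=354 sum_balances=0
After txn 4: dr=357 cr=357 sum_balances=0
After txn 5: dr=400 cr=400 sum_balances=0
After txn 6: dr=399 cr=399 sum_balances=0

Answer: ok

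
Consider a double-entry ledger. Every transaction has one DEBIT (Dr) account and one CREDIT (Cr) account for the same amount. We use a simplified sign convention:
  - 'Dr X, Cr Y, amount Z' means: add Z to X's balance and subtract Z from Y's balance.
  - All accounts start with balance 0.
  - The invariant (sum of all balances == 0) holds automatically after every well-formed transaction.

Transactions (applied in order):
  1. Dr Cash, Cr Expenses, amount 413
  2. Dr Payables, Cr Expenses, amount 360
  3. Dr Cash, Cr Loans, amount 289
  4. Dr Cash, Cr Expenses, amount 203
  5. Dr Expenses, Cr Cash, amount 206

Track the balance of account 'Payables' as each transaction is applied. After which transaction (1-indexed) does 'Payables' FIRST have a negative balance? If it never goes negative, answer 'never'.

After txn 1: Payables=0
After txn 2: Payables=360
After txn 3: Payables=360
After txn 4: Payables=360
After txn 5: Payables=360

Answer: never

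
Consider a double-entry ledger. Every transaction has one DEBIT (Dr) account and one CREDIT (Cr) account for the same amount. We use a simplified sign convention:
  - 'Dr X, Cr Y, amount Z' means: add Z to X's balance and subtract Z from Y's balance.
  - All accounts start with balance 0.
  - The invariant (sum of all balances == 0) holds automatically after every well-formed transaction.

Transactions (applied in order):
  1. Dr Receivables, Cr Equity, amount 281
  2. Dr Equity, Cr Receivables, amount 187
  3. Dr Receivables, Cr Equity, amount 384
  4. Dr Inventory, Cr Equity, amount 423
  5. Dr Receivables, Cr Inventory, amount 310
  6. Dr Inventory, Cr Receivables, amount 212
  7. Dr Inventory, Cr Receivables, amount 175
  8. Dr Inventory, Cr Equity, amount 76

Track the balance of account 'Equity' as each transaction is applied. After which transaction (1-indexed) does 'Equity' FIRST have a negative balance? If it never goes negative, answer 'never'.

Answer: 1

Derivation:
After txn 1: Equity=-281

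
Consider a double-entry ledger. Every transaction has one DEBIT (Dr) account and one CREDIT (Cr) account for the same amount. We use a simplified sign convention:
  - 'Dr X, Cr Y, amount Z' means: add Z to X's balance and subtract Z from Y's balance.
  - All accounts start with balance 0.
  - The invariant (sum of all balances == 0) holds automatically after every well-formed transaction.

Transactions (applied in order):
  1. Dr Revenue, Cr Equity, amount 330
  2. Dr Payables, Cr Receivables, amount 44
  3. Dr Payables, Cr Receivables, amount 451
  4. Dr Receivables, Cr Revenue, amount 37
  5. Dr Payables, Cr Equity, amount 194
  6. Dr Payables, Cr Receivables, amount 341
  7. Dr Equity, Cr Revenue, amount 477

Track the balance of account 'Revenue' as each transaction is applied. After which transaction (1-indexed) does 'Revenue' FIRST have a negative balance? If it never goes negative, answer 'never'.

After txn 1: Revenue=330
After txn 2: Revenue=330
After txn 3: Revenue=330
After txn 4: Revenue=293
After txn 5: Revenue=293
After txn 6: Revenue=293
After txn 7: Revenue=-184

Answer: 7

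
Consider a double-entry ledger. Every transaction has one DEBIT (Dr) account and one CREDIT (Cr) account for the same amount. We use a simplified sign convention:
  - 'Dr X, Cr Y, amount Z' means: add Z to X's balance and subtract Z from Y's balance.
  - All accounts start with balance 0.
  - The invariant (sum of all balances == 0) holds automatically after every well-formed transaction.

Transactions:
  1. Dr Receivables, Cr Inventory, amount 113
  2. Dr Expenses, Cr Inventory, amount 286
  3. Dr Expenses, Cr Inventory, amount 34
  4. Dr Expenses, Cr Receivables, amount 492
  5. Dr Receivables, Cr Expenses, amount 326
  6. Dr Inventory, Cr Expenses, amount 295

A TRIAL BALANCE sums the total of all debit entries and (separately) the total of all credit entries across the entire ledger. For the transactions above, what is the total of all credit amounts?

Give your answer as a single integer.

Txn 1: credit+=113
Txn 2: credit+=286
Txn 3: credit+=34
Txn 4: credit+=492
Txn 5: credit+=326
Txn 6: credit+=295
Total credits = 1546

Answer: 1546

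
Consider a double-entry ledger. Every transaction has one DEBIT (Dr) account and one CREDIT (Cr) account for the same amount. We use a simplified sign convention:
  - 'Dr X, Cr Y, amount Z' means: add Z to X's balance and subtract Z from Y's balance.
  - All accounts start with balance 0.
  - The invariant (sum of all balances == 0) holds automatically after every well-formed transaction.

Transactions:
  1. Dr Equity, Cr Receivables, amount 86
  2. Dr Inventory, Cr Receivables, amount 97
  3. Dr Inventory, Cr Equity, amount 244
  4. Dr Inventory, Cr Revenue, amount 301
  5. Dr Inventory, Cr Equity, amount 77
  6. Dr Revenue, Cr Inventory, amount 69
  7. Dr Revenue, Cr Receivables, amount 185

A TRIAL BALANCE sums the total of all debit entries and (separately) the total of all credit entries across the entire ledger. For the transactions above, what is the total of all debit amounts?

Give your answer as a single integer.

Answer: 1059

Derivation:
Txn 1: debit+=86
Txn 2: debit+=97
Txn 3: debit+=244
Txn 4: debit+=301
Txn 5: debit+=77
Txn 6: debit+=69
Txn 7: debit+=185
Total debits = 1059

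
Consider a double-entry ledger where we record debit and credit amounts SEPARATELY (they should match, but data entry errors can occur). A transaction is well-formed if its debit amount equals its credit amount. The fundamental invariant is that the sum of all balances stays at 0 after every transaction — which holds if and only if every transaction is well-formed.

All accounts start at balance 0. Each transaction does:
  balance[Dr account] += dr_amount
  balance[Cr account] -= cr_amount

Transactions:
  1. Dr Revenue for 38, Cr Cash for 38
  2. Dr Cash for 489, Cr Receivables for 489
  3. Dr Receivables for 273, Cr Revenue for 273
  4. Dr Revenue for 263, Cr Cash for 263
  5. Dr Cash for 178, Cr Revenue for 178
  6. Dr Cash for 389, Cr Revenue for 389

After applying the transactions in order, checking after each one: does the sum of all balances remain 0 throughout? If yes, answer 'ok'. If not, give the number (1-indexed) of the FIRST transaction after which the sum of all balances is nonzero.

After txn 1: dr=38 cr=38 sum_balances=0
After txn 2: dr=489 cr=489 sum_balances=0
After txn 3: dr=273 cr=273 sum_balances=0
After txn 4: dr=263 cr=263 sum_balances=0
After txn 5: dr=178 cr=178 sum_balances=0
After txn 6: dr=389 cr=389 sum_balances=0

Answer: ok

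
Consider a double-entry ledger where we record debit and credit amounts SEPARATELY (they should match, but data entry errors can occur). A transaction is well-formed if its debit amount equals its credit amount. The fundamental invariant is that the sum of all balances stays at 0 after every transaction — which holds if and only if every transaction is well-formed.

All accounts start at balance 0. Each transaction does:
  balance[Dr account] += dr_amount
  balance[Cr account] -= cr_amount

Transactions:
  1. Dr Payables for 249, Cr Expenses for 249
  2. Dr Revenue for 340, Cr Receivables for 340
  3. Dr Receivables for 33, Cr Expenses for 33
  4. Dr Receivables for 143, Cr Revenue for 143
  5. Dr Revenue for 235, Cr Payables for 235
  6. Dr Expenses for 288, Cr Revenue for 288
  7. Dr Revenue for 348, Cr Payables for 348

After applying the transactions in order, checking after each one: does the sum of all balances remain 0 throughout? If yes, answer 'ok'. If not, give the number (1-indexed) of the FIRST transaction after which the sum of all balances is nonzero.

Answer: ok

Derivation:
After txn 1: dr=249 cr=249 sum_balances=0
After txn 2: dr=340 cr=340 sum_balances=0
After txn 3: dr=33 cr=33 sum_balances=0
After txn 4: dr=143 cr=143 sum_balances=0
After txn 5: dr=235 cr=235 sum_balances=0
After txn 6: dr=288 cr=288 sum_balances=0
After txn 7: dr=348 cr=348 sum_balances=0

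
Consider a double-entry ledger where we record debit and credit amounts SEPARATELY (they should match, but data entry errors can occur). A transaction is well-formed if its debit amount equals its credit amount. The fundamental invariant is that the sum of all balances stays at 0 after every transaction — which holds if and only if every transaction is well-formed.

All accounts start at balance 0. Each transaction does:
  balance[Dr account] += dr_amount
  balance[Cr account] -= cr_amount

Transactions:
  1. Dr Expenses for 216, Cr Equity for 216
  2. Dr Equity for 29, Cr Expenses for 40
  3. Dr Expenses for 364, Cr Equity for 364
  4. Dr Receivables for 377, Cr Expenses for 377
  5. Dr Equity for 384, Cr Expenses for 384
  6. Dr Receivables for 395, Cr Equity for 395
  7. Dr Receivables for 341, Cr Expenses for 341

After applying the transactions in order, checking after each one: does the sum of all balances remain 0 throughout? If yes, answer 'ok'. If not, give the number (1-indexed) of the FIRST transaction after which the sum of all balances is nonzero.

After txn 1: dr=216 cr=216 sum_balances=0
After txn 2: dr=29 cr=40 sum_balances=-11
After txn 3: dr=364 cr=364 sum_balances=-11
After txn 4: dr=377 cr=377 sum_balances=-11
After txn 5: dr=384 cr=384 sum_balances=-11
After txn 6: dr=395 cr=395 sum_balances=-11
After txn 7: dr=341 cr=341 sum_balances=-11

Answer: 2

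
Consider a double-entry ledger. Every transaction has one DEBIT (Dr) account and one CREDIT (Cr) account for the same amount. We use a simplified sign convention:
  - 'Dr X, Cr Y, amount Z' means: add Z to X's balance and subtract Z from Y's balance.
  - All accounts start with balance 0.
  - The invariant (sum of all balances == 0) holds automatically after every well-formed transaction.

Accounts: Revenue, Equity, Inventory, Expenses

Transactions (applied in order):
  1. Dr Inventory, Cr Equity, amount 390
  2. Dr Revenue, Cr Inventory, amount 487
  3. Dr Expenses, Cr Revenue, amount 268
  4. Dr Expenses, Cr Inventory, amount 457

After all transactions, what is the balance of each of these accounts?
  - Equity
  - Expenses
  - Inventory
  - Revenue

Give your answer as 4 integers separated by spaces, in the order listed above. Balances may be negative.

Answer: -390 725 -554 219

Derivation:
After txn 1 (Dr Inventory, Cr Equity, amount 390): Equity=-390 Inventory=390
After txn 2 (Dr Revenue, Cr Inventory, amount 487): Equity=-390 Inventory=-97 Revenue=487
After txn 3 (Dr Expenses, Cr Revenue, amount 268): Equity=-390 Expenses=268 Inventory=-97 Revenue=219
After txn 4 (Dr Expenses, Cr Inventory, amount 457): Equity=-390 Expenses=725 Inventory=-554 Revenue=219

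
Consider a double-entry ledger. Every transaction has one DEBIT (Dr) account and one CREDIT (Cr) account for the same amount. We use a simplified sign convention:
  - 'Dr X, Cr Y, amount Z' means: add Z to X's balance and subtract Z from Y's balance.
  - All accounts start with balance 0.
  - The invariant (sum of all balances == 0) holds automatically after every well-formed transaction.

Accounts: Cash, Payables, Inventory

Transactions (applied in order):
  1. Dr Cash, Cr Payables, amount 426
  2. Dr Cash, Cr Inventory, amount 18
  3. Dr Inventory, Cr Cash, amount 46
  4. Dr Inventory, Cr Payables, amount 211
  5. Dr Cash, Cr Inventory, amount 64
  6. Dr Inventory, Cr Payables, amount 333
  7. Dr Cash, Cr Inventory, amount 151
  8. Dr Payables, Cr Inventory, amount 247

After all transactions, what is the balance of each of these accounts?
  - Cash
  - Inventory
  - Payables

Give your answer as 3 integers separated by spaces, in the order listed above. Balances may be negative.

Answer: 613 110 -723

Derivation:
After txn 1 (Dr Cash, Cr Payables, amount 426): Cash=426 Payables=-426
After txn 2 (Dr Cash, Cr Inventory, amount 18): Cash=444 Inventory=-18 Payables=-426
After txn 3 (Dr Inventory, Cr Cash, amount 46): Cash=398 Inventory=28 Payables=-426
After txn 4 (Dr Inventory, Cr Payables, amount 211): Cash=398 Inventory=239 Payables=-637
After txn 5 (Dr Cash, Cr Inventory, amount 64): Cash=462 Inventory=175 Payables=-637
After txn 6 (Dr Inventory, Cr Payables, amount 333): Cash=462 Inventory=508 Payables=-970
After txn 7 (Dr Cash, Cr Inventory, amount 151): Cash=613 Inventory=357 Payables=-970
After txn 8 (Dr Payables, Cr Inventory, amount 247): Cash=613 Inventory=110 Payables=-723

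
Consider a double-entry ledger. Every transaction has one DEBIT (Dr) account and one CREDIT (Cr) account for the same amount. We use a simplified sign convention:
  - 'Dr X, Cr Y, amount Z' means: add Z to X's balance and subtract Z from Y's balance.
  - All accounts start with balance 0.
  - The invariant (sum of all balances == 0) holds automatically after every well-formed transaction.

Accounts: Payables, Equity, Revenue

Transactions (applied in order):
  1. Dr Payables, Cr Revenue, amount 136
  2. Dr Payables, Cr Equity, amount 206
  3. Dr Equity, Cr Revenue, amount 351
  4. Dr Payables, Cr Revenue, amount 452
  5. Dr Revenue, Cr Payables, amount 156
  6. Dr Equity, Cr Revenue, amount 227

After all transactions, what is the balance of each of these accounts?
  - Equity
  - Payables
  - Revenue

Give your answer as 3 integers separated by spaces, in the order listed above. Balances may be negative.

After txn 1 (Dr Payables, Cr Revenue, amount 136): Payables=136 Revenue=-136
After txn 2 (Dr Payables, Cr Equity, amount 206): Equity=-206 Payables=342 Revenue=-136
After txn 3 (Dr Equity, Cr Revenue, amount 351): Equity=145 Payables=342 Revenue=-487
After txn 4 (Dr Payables, Cr Revenue, amount 452): Equity=145 Payables=794 Revenue=-939
After txn 5 (Dr Revenue, Cr Payables, amount 156): Equity=145 Payables=638 Revenue=-783
After txn 6 (Dr Equity, Cr Revenue, amount 227): Equity=372 Payables=638 Revenue=-1010

Answer: 372 638 -1010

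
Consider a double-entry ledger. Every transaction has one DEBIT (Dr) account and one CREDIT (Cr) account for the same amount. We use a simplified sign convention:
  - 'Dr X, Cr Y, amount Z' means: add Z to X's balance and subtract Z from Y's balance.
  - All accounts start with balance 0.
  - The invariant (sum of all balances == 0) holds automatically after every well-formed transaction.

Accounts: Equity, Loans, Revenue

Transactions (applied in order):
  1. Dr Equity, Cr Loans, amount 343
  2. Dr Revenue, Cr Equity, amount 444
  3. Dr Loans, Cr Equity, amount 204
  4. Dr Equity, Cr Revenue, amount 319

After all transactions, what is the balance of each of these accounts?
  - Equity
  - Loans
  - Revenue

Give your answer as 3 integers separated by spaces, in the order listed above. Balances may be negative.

After txn 1 (Dr Equity, Cr Loans, amount 343): Equity=343 Loans=-343
After txn 2 (Dr Revenue, Cr Equity, amount 444): Equity=-101 Loans=-343 Revenue=444
After txn 3 (Dr Loans, Cr Equity, amount 204): Equity=-305 Loans=-139 Revenue=444
After txn 4 (Dr Equity, Cr Revenue, amount 319): Equity=14 Loans=-139 Revenue=125

Answer: 14 -139 125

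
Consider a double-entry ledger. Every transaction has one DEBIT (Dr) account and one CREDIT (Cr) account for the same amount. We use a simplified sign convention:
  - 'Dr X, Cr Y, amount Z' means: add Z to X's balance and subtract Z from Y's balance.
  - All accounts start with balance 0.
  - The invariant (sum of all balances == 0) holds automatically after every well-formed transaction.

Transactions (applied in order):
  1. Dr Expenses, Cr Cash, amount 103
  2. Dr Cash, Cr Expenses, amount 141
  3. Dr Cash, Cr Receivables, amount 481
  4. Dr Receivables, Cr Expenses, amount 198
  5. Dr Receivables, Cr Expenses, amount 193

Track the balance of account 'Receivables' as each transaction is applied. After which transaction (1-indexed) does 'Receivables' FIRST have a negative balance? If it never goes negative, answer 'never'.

After txn 1: Receivables=0
After txn 2: Receivables=0
After txn 3: Receivables=-481

Answer: 3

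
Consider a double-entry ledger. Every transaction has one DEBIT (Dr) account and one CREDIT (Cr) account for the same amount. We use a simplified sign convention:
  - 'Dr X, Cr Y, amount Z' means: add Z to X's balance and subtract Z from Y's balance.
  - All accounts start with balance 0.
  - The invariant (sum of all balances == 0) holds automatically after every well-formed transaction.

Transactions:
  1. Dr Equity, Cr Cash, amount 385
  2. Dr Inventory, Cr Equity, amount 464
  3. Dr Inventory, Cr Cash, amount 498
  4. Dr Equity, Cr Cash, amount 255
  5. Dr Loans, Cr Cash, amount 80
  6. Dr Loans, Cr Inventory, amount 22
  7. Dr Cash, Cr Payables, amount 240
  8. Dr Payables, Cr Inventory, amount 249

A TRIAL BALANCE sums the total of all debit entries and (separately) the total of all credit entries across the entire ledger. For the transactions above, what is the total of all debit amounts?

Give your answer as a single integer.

Txn 1: debit+=385
Txn 2: debit+=464
Txn 3: debit+=498
Txn 4: debit+=255
Txn 5: debit+=80
Txn 6: debit+=22
Txn 7: debit+=240
Txn 8: debit+=249
Total debits = 2193

Answer: 2193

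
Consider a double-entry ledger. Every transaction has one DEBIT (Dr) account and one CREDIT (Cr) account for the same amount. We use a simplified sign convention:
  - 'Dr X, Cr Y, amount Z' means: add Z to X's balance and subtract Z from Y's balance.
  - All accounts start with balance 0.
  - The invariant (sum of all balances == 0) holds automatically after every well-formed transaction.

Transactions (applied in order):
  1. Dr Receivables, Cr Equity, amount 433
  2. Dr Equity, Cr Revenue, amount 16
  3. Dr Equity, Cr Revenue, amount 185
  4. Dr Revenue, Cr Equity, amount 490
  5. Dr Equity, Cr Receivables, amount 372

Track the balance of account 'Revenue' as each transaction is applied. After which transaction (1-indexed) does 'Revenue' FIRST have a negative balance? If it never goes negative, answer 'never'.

After txn 1: Revenue=0
After txn 2: Revenue=-16

Answer: 2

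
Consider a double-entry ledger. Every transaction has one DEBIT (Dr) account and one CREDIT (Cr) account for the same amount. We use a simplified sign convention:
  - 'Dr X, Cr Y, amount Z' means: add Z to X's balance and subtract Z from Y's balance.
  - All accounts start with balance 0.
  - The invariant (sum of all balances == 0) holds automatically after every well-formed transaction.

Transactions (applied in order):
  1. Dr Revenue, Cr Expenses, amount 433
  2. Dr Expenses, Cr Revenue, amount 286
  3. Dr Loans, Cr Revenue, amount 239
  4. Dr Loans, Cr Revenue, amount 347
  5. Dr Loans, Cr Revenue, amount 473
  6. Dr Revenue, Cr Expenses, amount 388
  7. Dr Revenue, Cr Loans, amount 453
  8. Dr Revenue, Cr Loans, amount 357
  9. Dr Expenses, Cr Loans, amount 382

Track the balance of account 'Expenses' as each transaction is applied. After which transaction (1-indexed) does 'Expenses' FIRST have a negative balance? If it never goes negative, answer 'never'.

After txn 1: Expenses=-433

Answer: 1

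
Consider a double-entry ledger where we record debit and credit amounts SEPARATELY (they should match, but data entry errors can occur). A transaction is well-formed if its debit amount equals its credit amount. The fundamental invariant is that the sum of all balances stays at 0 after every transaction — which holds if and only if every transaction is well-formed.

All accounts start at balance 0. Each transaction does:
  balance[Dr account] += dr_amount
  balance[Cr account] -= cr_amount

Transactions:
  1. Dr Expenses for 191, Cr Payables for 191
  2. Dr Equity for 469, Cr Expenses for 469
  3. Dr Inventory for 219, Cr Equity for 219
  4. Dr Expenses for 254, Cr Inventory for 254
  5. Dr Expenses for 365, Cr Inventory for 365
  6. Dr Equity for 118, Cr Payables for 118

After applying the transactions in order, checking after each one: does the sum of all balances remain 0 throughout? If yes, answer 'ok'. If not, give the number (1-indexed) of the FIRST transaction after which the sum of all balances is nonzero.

Answer: ok

Derivation:
After txn 1: dr=191 cr=191 sum_balances=0
After txn 2: dr=469 cr=469 sum_balances=0
After txn 3: dr=219 cr=219 sum_balances=0
After txn 4: dr=254 cr=254 sum_balances=0
After txn 5: dr=365 cr=365 sum_balances=0
After txn 6: dr=118 cr=118 sum_balances=0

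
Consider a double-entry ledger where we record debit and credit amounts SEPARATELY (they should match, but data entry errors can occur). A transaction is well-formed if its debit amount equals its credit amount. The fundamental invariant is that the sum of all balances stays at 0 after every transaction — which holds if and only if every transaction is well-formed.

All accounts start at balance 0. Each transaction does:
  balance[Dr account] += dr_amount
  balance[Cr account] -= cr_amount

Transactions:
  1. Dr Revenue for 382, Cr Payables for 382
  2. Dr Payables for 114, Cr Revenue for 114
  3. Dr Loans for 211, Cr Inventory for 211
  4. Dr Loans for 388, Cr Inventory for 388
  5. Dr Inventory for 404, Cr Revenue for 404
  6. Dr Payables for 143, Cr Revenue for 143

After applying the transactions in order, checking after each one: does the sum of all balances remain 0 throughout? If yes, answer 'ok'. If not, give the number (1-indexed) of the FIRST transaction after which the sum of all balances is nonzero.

Answer: ok

Derivation:
After txn 1: dr=382 cr=382 sum_balances=0
After txn 2: dr=114 cr=114 sum_balances=0
After txn 3: dr=211 cr=211 sum_balances=0
After txn 4: dr=388 cr=388 sum_balances=0
After txn 5: dr=404 cr=404 sum_balances=0
After txn 6: dr=143 cr=143 sum_balances=0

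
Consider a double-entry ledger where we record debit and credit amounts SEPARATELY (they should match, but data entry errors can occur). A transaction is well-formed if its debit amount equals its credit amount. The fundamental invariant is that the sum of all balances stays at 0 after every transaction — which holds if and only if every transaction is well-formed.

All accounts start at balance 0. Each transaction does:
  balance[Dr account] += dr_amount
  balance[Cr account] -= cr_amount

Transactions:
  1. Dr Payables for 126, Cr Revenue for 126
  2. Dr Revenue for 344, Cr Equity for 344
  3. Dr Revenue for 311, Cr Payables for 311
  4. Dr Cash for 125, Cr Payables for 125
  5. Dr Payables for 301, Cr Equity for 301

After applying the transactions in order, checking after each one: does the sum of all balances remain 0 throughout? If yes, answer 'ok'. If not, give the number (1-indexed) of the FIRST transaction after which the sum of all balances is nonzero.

Answer: ok

Derivation:
After txn 1: dr=126 cr=126 sum_balances=0
After txn 2: dr=344 cr=344 sum_balances=0
After txn 3: dr=311 cr=311 sum_balances=0
After txn 4: dr=125 cr=125 sum_balances=0
After txn 5: dr=301 cr=301 sum_balances=0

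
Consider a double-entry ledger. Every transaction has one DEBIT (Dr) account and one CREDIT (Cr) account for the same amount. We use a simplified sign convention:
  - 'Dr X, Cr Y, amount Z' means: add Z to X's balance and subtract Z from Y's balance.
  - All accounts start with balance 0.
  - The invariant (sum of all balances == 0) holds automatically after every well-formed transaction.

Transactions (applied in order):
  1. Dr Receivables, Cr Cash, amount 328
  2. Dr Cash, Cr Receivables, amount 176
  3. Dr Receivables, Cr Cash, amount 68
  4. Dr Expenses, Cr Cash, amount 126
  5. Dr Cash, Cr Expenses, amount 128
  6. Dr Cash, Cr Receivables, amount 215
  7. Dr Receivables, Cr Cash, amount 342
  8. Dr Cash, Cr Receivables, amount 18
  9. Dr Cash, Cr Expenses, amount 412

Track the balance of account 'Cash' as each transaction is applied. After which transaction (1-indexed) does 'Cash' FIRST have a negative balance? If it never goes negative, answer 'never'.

Answer: 1

Derivation:
After txn 1: Cash=-328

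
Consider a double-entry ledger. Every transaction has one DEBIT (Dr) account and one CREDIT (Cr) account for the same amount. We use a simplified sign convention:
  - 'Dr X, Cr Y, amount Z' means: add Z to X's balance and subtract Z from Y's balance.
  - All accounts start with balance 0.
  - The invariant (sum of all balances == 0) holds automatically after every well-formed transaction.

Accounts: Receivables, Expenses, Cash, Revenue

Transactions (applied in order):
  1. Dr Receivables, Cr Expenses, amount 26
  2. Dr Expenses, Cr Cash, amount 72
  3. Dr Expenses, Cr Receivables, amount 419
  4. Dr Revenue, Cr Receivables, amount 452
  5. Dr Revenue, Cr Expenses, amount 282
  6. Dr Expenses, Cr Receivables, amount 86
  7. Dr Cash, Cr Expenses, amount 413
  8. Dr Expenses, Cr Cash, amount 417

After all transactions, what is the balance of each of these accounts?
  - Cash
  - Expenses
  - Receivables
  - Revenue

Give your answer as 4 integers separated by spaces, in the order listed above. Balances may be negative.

Answer: -76 273 -931 734

Derivation:
After txn 1 (Dr Receivables, Cr Expenses, amount 26): Expenses=-26 Receivables=26
After txn 2 (Dr Expenses, Cr Cash, amount 72): Cash=-72 Expenses=46 Receivables=26
After txn 3 (Dr Expenses, Cr Receivables, amount 419): Cash=-72 Expenses=465 Receivables=-393
After txn 4 (Dr Revenue, Cr Receivables, amount 452): Cash=-72 Expenses=465 Receivables=-845 Revenue=452
After txn 5 (Dr Revenue, Cr Expenses, amount 282): Cash=-72 Expenses=183 Receivables=-845 Revenue=734
After txn 6 (Dr Expenses, Cr Receivables, amount 86): Cash=-72 Expenses=269 Receivables=-931 Revenue=734
After txn 7 (Dr Cash, Cr Expenses, amount 413): Cash=341 Expenses=-144 Receivables=-931 Revenue=734
After txn 8 (Dr Expenses, Cr Cash, amount 417): Cash=-76 Expenses=273 Receivables=-931 Revenue=734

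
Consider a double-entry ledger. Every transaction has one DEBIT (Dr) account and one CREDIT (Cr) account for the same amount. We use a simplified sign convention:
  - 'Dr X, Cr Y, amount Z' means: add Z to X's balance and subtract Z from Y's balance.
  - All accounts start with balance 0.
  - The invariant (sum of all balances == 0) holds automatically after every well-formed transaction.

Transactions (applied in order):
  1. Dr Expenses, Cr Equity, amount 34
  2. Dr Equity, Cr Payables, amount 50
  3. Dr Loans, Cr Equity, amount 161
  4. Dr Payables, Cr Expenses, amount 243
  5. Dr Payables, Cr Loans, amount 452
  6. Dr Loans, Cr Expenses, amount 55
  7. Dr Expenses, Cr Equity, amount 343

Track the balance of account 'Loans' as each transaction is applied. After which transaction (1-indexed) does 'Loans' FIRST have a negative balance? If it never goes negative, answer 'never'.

After txn 1: Loans=0
After txn 2: Loans=0
After txn 3: Loans=161
After txn 4: Loans=161
After txn 5: Loans=-291

Answer: 5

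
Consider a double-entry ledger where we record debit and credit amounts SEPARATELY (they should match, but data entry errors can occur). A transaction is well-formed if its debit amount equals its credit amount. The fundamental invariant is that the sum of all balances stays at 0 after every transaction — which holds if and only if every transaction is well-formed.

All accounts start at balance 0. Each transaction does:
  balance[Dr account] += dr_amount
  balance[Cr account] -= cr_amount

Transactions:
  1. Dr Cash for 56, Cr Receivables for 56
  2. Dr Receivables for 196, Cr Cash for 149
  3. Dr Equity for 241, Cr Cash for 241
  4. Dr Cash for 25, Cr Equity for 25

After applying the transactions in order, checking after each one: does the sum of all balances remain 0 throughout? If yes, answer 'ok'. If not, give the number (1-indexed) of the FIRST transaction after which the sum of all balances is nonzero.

After txn 1: dr=56 cr=56 sum_balances=0
After txn 2: dr=196 cr=149 sum_balances=47
After txn 3: dr=241 cr=241 sum_balances=47
After txn 4: dr=25 cr=25 sum_balances=47

Answer: 2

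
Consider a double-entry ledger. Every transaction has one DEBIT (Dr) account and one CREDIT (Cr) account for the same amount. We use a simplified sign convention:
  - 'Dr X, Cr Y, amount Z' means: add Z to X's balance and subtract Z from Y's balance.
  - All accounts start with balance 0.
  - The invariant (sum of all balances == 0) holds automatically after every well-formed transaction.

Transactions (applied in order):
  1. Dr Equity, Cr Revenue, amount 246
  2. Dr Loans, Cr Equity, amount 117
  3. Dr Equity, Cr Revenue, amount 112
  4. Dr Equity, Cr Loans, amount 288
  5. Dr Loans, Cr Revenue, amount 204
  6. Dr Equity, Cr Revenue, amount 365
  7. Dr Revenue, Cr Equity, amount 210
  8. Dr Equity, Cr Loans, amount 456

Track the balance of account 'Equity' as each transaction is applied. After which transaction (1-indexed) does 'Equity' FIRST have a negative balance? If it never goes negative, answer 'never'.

After txn 1: Equity=246
After txn 2: Equity=129
After txn 3: Equity=241
After txn 4: Equity=529
After txn 5: Equity=529
After txn 6: Equity=894
After txn 7: Equity=684
After txn 8: Equity=1140

Answer: never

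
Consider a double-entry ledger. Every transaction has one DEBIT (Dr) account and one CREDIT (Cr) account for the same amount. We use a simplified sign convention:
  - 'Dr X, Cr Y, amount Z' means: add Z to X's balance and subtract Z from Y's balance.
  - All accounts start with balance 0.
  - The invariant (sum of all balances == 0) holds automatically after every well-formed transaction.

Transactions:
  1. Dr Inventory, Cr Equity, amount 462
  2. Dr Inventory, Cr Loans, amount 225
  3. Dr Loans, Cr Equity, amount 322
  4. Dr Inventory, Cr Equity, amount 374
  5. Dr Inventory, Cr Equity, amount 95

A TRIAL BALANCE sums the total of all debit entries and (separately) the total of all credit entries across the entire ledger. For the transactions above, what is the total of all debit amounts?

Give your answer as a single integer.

Answer: 1478

Derivation:
Txn 1: debit+=462
Txn 2: debit+=225
Txn 3: debit+=322
Txn 4: debit+=374
Txn 5: debit+=95
Total debits = 1478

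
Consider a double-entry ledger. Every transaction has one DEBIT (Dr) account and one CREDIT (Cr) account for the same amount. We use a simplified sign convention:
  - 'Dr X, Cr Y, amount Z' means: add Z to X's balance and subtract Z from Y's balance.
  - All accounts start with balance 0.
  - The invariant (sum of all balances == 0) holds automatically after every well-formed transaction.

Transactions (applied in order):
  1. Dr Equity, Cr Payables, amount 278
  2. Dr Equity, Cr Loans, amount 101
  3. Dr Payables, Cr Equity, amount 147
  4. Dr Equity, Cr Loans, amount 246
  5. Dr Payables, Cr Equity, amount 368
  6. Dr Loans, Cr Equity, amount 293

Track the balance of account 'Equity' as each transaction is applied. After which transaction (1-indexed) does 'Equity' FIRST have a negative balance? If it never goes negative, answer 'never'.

After txn 1: Equity=278
After txn 2: Equity=379
After txn 3: Equity=232
After txn 4: Equity=478
After txn 5: Equity=110
After txn 6: Equity=-183

Answer: 6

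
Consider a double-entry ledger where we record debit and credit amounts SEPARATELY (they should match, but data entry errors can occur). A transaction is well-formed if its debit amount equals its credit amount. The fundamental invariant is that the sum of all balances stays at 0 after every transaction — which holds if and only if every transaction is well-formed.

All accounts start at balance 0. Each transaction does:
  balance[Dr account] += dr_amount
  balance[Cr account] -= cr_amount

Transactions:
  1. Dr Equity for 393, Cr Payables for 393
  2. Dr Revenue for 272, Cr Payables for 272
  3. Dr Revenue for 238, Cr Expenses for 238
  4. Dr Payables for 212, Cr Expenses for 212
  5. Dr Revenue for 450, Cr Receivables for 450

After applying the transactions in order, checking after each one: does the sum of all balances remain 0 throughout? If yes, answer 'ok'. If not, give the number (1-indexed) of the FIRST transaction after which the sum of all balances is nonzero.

After txn 1: dr=393 cr=393 sum_balances=0
After txn 2: dr=272 cr=272 sum_balances=0
After txn 3: dr=238 cr=238 sum_balances=0
After txn 4: dr=212 cr=212 sum_balances=0
After txn 5: dr=450 cr=450 sum_balances=0

Answer: ok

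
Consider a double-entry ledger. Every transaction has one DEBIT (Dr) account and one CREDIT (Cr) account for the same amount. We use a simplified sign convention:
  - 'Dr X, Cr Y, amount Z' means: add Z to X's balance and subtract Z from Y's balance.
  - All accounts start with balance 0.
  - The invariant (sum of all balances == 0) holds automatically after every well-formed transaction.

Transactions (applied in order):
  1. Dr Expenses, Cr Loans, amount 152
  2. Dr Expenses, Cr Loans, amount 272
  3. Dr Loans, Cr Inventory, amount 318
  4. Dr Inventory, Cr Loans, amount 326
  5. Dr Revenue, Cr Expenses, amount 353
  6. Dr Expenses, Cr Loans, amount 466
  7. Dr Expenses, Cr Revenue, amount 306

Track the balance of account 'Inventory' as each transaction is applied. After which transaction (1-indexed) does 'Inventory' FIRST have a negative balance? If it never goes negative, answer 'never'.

After txn 1: Inventory=0
After txn 2: Inventory=0
After txn 3: Inventory=-318

Answer: 3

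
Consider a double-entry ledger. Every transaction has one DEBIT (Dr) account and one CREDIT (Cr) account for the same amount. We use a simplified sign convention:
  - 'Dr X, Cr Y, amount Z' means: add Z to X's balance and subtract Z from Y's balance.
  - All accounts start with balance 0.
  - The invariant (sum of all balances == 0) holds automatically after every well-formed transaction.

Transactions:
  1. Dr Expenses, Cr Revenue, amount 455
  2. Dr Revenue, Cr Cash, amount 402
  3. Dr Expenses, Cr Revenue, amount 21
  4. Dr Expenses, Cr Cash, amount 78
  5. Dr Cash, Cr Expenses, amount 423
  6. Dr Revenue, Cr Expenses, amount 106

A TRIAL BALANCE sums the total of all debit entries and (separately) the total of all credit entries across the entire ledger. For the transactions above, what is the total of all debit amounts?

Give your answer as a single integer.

Answer: 1485

Derivation:
Txn 1: debit+=455
Txn 2: debit+=402
Txn 3: debit+=21
Txn 4: debit+=78
Txn 5: debit+=423
Txn 6: debit+=106
Total debits = 1485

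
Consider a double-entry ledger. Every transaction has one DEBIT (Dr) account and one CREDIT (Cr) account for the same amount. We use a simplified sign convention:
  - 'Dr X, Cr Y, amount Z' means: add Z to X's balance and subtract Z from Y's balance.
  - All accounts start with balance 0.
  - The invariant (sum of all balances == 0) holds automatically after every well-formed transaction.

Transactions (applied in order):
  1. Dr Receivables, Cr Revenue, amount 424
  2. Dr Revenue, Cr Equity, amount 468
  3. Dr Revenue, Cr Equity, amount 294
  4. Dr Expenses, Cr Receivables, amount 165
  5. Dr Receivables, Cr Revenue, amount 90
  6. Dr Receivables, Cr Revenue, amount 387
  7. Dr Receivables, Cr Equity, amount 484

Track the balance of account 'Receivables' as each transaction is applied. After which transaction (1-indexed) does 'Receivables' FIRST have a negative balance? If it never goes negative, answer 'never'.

After txn 1: Receivables=424
After txn 2: Receivables=424
After txn 3: Receivables=424
After txn 4: Receivables=259
After txn 5: Receivables=349
After txn 6: Receivables=736
After txn 7: Receivables=1220

Answer: never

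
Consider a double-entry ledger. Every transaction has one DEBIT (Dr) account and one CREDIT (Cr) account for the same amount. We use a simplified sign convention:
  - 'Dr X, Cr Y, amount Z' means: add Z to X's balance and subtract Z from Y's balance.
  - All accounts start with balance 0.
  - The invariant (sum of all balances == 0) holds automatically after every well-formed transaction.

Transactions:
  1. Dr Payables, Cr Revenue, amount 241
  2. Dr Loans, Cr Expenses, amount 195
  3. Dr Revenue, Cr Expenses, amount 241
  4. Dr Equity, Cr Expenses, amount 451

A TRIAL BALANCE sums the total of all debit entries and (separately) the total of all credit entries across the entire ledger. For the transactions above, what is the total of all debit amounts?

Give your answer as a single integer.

Answer: 1128

Derivation:
Txn 1: debit+=241
Txn 2: debit+=195
Txn 3: debit+=241
Txn 4: debit+=451
Total debits = 1128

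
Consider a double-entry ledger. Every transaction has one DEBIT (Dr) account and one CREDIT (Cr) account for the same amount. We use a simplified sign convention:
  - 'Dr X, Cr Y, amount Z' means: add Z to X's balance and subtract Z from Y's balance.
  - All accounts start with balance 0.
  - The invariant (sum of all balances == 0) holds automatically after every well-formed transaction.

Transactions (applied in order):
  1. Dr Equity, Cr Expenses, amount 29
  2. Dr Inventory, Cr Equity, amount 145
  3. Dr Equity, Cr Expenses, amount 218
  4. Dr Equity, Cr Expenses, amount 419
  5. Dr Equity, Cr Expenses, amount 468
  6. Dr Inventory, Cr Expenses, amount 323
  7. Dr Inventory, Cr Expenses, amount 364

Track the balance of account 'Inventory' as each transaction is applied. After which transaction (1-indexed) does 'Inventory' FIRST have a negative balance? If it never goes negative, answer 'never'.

After txn 1: Inventory=0
After txn 2: Inventory=145
After txn 3: Inventory=145
After txn 4: Inventory=145
After txn 5: Inventory=145
After txn 6: Inventory=468
After txn 7: Inventory=832

Answer: never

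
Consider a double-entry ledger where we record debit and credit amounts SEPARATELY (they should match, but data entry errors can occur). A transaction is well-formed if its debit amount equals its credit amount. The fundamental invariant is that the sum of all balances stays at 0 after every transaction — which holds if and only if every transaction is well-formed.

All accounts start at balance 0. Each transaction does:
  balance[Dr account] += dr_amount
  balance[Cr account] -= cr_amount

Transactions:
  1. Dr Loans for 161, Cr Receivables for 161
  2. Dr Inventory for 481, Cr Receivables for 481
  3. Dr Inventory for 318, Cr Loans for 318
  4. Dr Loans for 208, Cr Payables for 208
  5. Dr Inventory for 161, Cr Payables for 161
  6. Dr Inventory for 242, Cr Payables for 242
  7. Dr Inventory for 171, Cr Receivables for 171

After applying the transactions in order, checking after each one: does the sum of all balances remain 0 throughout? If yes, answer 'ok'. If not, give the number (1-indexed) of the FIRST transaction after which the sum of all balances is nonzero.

After txn 1: dr=161 cr=161 sum_balances=0
After txn 2: dr=481 cr=481 sum_balances=0
After txn 3: dr=318 cr=318 sum_balances=0
After txn 4: dr=208 cr=208 sum_balances=0
After txn 5: dr=161 cr=161 sum_balances=0
After txn 6: dr=242 cr=242 sum_balances=0
After txn 7: dr=171 cr=171 sum_balances=0

Answer: ok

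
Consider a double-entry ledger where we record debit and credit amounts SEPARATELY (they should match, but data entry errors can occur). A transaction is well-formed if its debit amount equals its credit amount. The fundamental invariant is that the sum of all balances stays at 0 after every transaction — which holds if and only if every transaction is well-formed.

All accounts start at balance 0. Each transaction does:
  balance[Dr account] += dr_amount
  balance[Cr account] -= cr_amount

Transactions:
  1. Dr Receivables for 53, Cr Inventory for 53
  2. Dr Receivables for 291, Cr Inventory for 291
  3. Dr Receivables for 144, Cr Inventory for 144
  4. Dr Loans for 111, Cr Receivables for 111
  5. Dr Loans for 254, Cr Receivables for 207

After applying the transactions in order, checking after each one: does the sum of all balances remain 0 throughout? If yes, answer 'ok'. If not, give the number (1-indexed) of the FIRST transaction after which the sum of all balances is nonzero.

After txn 1: dr=53 cr=53 sum_balances=0
After txn 2: dr=291 cr=291 sum_balances=0
After txn 3: dr=144 cr=144 sum_balances=0
After txn 4: dr=111 cr=111 sum_balances=0
After txn 5: dr=254 cr=207 sum_balances=47

Answer: 5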